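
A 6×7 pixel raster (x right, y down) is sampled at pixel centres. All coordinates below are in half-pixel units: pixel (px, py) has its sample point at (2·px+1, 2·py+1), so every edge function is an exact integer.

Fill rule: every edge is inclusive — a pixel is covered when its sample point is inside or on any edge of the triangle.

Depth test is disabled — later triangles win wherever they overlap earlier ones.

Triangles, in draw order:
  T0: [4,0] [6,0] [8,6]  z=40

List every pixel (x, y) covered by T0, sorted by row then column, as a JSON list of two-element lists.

T0:
  2·area = 12
  edge (4, 0)→(6, 0): d=(2,0) inclusive
  edge (6, 0)→(8, 6): d=(2,6) inclusive
  edge (8, 6)→(4, 0): d=(-4,-6) inclusive
    (2,0)@(5, 1): e=[2,8,2] → X
    (3,0)@(7, 1): e=[2,-4,14] → .
    (2,1)@(5, 3): e=[6,12,-6] → .
    (3,1)@(7, 3): e=[6,0,6] → X  [on edge]
    (4,1)@(9, 3): e=[6,-12,18] → .
    (3,2)@(7, 5): e=[10,4,-2] → .
    (4,4)@(9, 9): e=[18,0,-6] → .  [on edge]
  covered (2 px):
    . . X . . .
    . . . X . .
    . . . . . .
    . . . . . .
    . . . . . .
    . . . . . .
    . . . . . .

Final: [[2,0],[3,1]]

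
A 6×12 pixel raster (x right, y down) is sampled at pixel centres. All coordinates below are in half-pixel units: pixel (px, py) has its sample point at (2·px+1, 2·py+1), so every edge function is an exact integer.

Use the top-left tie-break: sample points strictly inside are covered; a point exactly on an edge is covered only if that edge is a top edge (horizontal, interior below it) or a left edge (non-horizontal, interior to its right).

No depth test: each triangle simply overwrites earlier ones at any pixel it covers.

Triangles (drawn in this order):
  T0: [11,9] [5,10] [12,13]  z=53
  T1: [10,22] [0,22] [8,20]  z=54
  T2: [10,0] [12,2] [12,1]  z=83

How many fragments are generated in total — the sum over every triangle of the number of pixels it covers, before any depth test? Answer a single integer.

T0:
  2·area = 25  (B↔C swapped to make it positive)
  edge (11, 9)→(12, 13): d=(1,4) right/bottom  bias=-1
  edge (12, 13)→(5, 10): d=(-7,-3) top-left  bias=+0
  edge (5, 10)→(11, 9): d=(6,-1) top-left  bias=+0
    (4,0)@(9, 1): e=[0,75,-50] → ·  [on edge]
    (5,4)@(11, 9): e=[0,25,0] → ·  [on edge]
    (4,5)@(9, 11): e=[10,5,10] → █
    (5,5)@(11, 11): e=[2,11,12] → █
    (4,6)@(9, 13): e=[12,-9,22] → ·
    (5,6)@(11, 13): e=[4,-3,24] → ·
  covered (2 px):
    · · · · · ·
    · · · · · ·
    · · · · · ·
    · · · · · ·
    · · · · · ·
    · · · · █ █
    · · · · · ·
    · · · · · ·
    · · · · · ·
    · · · · · ·
    · · · · · ·
    · · · · · ·
T1:
  2·area = 20
  edge (10, 22)→(0, 22): d=(-10,0) right/bottom  bias=-1
  edge (0, 22)→(8, 20): d=(8,-2) top-left  bias=+0
  edge (8, 20)→(10, 22): d=(2,2) right/bottom  bias=-1
    (0,6)@(1, 13): e=[90,-70,0] → ·  [on edge]
    (1,7)@(3, 15): e=[70,-50,0] → ·  [on edge]
    (2,8)@(5, 17): e=[50,-30,0] → ·  [on edge]
    (3,9)@(7, 19): e=[30,-10,0] → ·  [on edge]
    (2,10)@(5, 21): e=[10,2,8] → █
    (3,10)@(7, 21): e=[10,6,4] → █
    (4,10)@(9, 21): e=[10,10,0] → ·  [on edge]
    (2,11)@(5, 23): e=[-10,18,12] → ·
    (3,11)@(7, 23): e=[-10,22,8] → ·
    (5,11)@(11, 23): e=[-10,30,0] → ·  [on edge]
  covered (2 px):
    · · · · · ·
    · · · · · ·
    · · · · · ·
    · · · · · ·
    · · · · · ·
    · · · · · ·
    · · · · · ·
    · · · · · ·
    · · · · · ·
    · · · · · ·
    · · █ █ · ·
    · · · · · ·
T2:
  2·area = 2  (B↔C swapped to make it positive)
  edge (10, 0)→(12, 1): d=(2,1) right/bottom  bias=-1
  edge (12, 1)→(12, 2): d=(0,1) right/bottom  bias=-1
  edge (12, 2)→(10, 0): d=(-2,-2) top-left  bias=+0
    (5,0)@(11, 1): e=[1,1,0] → █  [on edge]
    (5,1)@(11, 3): e=[5,1,-4] → ·
  covered (1 px):
    · · · · · █
    · · · · · ·
    · · · · · ·
    · · · · · ·
    · · · · · ·
    · · · · · ·
    · · · · · ·
    · · · · · ·
    · · · · · ·
    · · · · · ·
    · · · · · ·
    · · · · · ·

Result: 5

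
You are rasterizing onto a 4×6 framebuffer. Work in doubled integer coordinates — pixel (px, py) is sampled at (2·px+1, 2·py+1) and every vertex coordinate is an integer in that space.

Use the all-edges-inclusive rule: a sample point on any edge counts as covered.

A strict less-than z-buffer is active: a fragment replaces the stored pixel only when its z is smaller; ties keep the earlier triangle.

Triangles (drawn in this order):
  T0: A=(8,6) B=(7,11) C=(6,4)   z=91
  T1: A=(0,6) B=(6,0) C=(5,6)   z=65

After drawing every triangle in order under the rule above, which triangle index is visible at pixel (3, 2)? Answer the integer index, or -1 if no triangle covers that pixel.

T0:
  2·area = 12
  edge (8, 6)→(7, 11): d=(-1,5) inclusive
  edge (7, 11)→(6, 4): d=(-1,-7) inclusive
  edge (6, 4)→(8, 6): d=(2,2) inclusive
    (1,0)@(3, 1): e=[30,-18,0] → ·  [on edge]
    (2,1)@(5, 3): e=[18,-6,0] → ·  [on edge]
    (3,2)@(7, 5): e=[6,6,0] → #  [on edge]
    (3,3)@(7, 7): e=[4,4,4] → #
    (3,4)@(7, 9): e=[2,2,8] → #
    (3,5)@(7, 11): e=[0,0,12] → #  [on edge]
  covered (4 px):
    · · · ·
    · · · ·
    · · · #
    · · · #
    · · · #
    · · · #
T1:
  2·area = 30
  edge (0, 6)→(6, 0): d=(6,-6) inclusive
  edge (6, 0)→(5, 6): d=(-1,6) inclusive
  edge (5, 6)→(0, 6): d=(-5,0) inclusive
    (2,0)@(5, 1): e=[0,5,25] → #  [on edge]
    (3,0)@(7, 1): e=[12,-7,25] → ·
    (1,1)@(3, 3): e=[0,15,15] → #  [on edge]
    (3,1)@(7, 3): e=[24,-9,15] → ·
    (0,2)@(1, 5): e=[0,25,5] → #  [on edge]
    (3,2)@(7, 5): e=[36,-11,5] → ·
    (0,3)@(1, 7): e=[12,23,-5] → ·
    (1,3)@(3, 7): e=[24,11,-5] → ·
    (2,3)@(5, 7): e=[36,-1,-5] → ·
  covered (6 px):
    · · # ·
    · # # ·
    # # # ·
    · · · ·
    · · · ·
    · · · ·

Z-buffer (winner per pixel, '.' = empty):
  . . 1 .
  . 1 1 .
  1 1 1 0
  . . . 0
  . . . 0
  . . . 0

Answer: 0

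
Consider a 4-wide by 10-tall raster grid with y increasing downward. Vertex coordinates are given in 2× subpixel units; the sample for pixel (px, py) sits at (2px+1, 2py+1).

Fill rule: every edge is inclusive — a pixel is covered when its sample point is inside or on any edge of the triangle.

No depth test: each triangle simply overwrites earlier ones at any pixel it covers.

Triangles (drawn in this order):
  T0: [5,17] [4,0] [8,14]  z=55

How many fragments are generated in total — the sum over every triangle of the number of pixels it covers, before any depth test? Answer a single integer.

T0:
  2·area = 54
  edge (5, 17)→(4, 0): d=(-1,-17) inclusive
  edge (4, 0)→(8, 14): d=(4,14) inclusive
  edge (8, 14)→(5, 17): d=(-3,3) inclusive
    (2,2)@(5, 5): e=[12,6,36] → #
    (3,2)@(7, 5): e=[46,-22,30] → ·
    (2,3)@(5, 7): e=[10,14,30] → #
    (3,3)@(7, 7): e=[44,-14,24] → ·
    (2,4)@(5, 9): e=[8,22,24] → #
    (3,4)@(7, 9): e=[42,-6,18] → ·
    (2,5)@(5, 11): e=[6,30,18] → #
    (3,5)@(7, 11): e=[40,2,12] → #
    (2,6)@(5, 13): e=[4,38,12] → #
    (2,7)@(5, 15): e=[2,46,6] → #
    (3,7)@(7, 15): e=[36,18,0] → #  [on edge]
    (2,8)@(5, 17): e=[0,54,0] → #  [on edge]
    (1,9)@(3, 19): e=[-36,90,0] → ·  [on edge]
  covered (10 px):
    · · · ·
    · · · ·
    · · # ·
    · · # ·
    · · # ·
    · · # #
    · · # #
    · · # #
    · · # ·
    · · · ·

Answer: 10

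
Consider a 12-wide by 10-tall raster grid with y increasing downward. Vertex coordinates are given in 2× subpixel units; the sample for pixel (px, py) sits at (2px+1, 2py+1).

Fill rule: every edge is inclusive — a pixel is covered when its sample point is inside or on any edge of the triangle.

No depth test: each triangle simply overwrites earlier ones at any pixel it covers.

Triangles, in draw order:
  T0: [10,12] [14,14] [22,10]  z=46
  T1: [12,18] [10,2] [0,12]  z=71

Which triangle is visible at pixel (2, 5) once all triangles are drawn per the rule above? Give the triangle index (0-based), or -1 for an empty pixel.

T0:
  2·area = 32  (B↔C swapped to make it positive)
  edge (10, 12)→(22, 10): d=(12,-2) inclusive
  edge (22, 10)→(14, 14): d=(-8,4) inclusive
  edge (14, 14)→(10, 12): d=(-4,-2) inclusive
    (8,5)@(17, 11): e=[2,12,18] → █
    (9,5)@(19, 11): e=[6,4,22] → █
    (10,5)@(21, 11): e=[10,-4,26] → ·
    (6,6)@(13, 13): e=[18,12,2] → █
    (7,6)@(15, 13): e=[22,4,6] → █
    (8,6)@(17, 13): e=[26,-4,10] → ·
    (9,6)@(19, 13): e=[30,-12,14] → ·
    (6,7)@(13, 15): e=[42,-4,-6] → ·
    (7,7)@(15, 15): e=[46,-12,-2] → ·
  covered (4 px):
    · · · · · · · · · · · ·
    · · · · · · · · · · · ·
    · · · · · · · · · · · ·
    · · · · · · · · · · · ·
    · · · · · · · · · · · ·
    · · · · · · · · █ █ · ·
    · · · · · · █ █ · · · ·
    · · · · · · · · · · · ·
    · · · · · · · · · · · ·
    · · · · · · · · · · · ·
T1:
  2·area = 180  (B↔C swapped to make it positive)
  edge (12, 18)→(0, 12): d=(-12,-6) inclusive
  edge (0, 12)→(10, 2): d=(10,-10) inclusive
  edge (10, 2)→(12, 18): d=(2,16) inclusive
    (5,0)@(11, 1): e=[198,0,-18] → ·  [on edge]
    (4,1)@(9, 3): e=[162,0,18] → █  [on edge]
    (5,1)@(11, 3): e=[174,20,-14] → ·
    (3,2)@(7, 5): e=[126,0,54] → █  [on edge]
    (5,2)@(11, 5): e=[150,40,-10] → ·
    (2,3)@(5, 7): e=[90,0,90] → █  [on edge]
    (5,3)@(11, 7): e=[126,60,-6] → ·
    (1,4)@(3, 9): e=[54,0,126] → █  [on edge]
    (5,4)@(11, 9): e=[102,80,-2] → ·
    (0,5)@(1, 11): e=[18,0,162] → █  [on edge]
    (5,5)@(11, 11): e=[78,100,2] → █
    (6,5)@(13, 11): e=[90,120,-30] → ·
  covered (25 px):
    · · · · · · · · · · · ·
    · · · · █ · · · · · · ·
    · · · █ █ · · · · · · ·
    · · █ █ █ · · · · · · ·
    · █ █ █ █ · · · · · · ·
    █ █ █ █ █ █ · · · · · ·
    · █ █ █ █ █ · · · · · ·
    · · · █ █ █ · · · · · ·
    · · · · · █ · · · · · ·
    · · · · · · · · · · · ·

Z-buffer (winner per pixel, '.' = empty):
  . . . . . . . . . . . .
  . . . . 1 . . . . . . .
  . . . 1 1 . . . . . . .
  . . 1 1 1 . . . . . . .
  . 1 1 1 1 . . . . . . .
  1 1 1 1 1 1 . . 0 0 . .
  . 1 1 1 1 1 0 0 . . . .
  . . . 1 1 1 . . . . . .
  . . . . . 1 . . . . . .
  . . . . . . . . . . . .

Final: 1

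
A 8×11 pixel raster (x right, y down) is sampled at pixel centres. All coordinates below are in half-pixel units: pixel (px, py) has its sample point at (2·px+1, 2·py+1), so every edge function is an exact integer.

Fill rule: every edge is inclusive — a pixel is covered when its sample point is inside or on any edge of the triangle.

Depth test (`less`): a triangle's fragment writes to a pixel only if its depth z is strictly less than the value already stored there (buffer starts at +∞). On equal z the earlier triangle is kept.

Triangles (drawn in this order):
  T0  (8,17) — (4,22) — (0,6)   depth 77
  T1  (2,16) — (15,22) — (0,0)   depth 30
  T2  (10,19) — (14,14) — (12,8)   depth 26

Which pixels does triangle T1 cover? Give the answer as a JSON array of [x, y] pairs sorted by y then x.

T0:
  2·area = 84
  edge (8, 17)→(4, 22): d=(-4,5) inclusive
  edge (4, 22)→(0, 6): d=(-4,-16) inclusive
  edge (0, 6)→(8, 17): d=(8,11) inclusive
    (0,4)@(1, 9): e=[67,4,13] → #
    (1,4)@(3, 9): e=[57,36,-9] → ·
    (0,5)@(1, 11): e=[59,-4,29] → ·
    (1,5)@(3, 11): e=[49,28,7] → #
    (2,5)@(5, 11): e=[39,60,-15] → ·
    (1,6)@(3, 13): e=[41,20,23] → #
    (2,6)@(5, 13): e=[31,52,1] → #
    (3,6)@(7, 13): e=[21,84,-21] → ·
    (1,7)@(3, 15): e=[33,12,39] → #
    (3,7)@(7, 15): e=[13,76,-5] → ·
    (1,8)@(3, 17): e=[25,4,55] → #
    (3,8)@(7, 17): e=[5,68,11] → #
  covered (10 px):
    · · · · · · · ·
    · · · · · · · ·
    · · · · · · · ·
    · · · · · · · ·
    # · · · · · · ·
    · # · · · · · ·
    · # # · · · · ·
    · # # · · · · ·
    · # # # · · · ·
    · · # · · · · ·
    · · · · · · · ·
T1:
  2·area = 196  (B↔C swapped to make it positive)
  edge (2, 16)→(0, 0): d=(-2,-16) inclusive
  edge (0, 0)→(15, 22): d=(15,22) inclusive
  edge (15, 22)→(2, 16): d=(-13,-6) inclusive
    (0,1)@(1, 3): e=[10,23,163] → #
    (1,1)@(3, 3): e=[42,-21,175] → ·
    (0,2)@(1, 5): e=[6,53,137] → #
    (1,2)@(3, 5): e=[38,9,149] → #
    (2,2)@(5, 5): e=[70,-35,161] → ·
    (0,3)@(1, 7): e=[2,83,111] → #
    (2,3)@(5, 7): e=[66,-5,135] → ·
    (0,4)@(1, 9): e=[-2,113,85] → ·
    (1,4)@(3, 9): e=[30,69,97] → #
    (2,4)@(5, 9): e=[62,25,109] → #
    (3,4)@(7, 9): e=[94,-19,121] → ·
    (1,5)@(3, 11): e=[26,99,71] → #
  covered (24 px):
    · · · · · · · ·
    # · · · · · · ·
    # # · · · · · ·
    # # · · · · · ·
    · # # · · · · ·
    · # # # · · · ·
    · # # # · · · ·
    · # # # # · · ·
    · · # # # # · ·
    · · · · # # · ·
    · · · · · · # ·
T2:
  2·area = 34  (B↔C swapped to make it positive)
  edge (10, 19)→(12, 8): d=(2,-11) inclusive
  edge (12, 8)→(14, 14): d=(2,6) inclusive
  edge (14, 14)→(10, 19): d=(-4,5) inclusive
    (5,2)@(11, 5): e=[-17,0,51] → ·  [on edge]
    (6,5)@(13, 11): e=[17,0,17] → #  [on edge]
    (7,5)@(15, 11): e=[39,-12,7] → ·
    (6,6)@(13, 13): e=[21,4,9] → #
    (7,6)@(15, 13): e=[43,-8,-1] → ·
    (5,7)@(11, 15): e=[3,20,11] → #
    (7,7)@(15, 15): e=[47,-4,-9] → ·
    (5,8)@(11, 17): e=[7,24,3] → #
    (6,8)@(13, 17): e=[29,12,-7] → ·
    (7,8)@(15, 17): e=[51,0,-17] → ·  [on edge]
    (5,9)@(11, 19): e=[11,28,-5] → ·
  covered (5 px):
    · · · · · · · ·
    · · · · · · · ·
    · · · · · · · ·
    · · · · · · · ·
    · · · · · · · ·
    · · · · · · # ·
    · · · · · · # ·
    · · · · · # # ·
    · · · · · # · ·
    · · · · · · · ·
    · · · · · · · ·

Final: [[0,1],[0,2],[1,2],[0,3],[1,3],[1,4],[2,4],[1,5],[2,5],[3,5],[1,6],[2,6],[3,6],[1,7],[2,7],[3,7],[4,7],[2,8],[3,8],[4,8],[5,8],[4,9],[5,9],[6,10]]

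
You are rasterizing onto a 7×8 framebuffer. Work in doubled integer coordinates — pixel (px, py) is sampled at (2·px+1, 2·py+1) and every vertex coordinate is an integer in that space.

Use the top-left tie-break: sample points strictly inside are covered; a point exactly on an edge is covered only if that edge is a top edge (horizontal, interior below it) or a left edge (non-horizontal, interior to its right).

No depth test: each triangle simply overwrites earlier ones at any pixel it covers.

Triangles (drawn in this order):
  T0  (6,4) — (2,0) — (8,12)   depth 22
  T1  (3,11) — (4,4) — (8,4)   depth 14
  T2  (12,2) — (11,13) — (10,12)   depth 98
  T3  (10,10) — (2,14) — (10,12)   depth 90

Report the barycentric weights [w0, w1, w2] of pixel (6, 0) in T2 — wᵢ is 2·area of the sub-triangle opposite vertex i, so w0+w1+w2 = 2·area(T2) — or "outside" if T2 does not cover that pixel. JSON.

T0:
  2·area = 24  (B↔C swapped to make it positive)
  edge (6, 4)→(8, 12): d=(2,8) right/bottom  bias=-1
  edge (8, 12)→(2, 0): d=(-6,-12) top-left  bias=+0
  edge (2, 0)→(6, 4): d=(4,4) right/bottom  bias=-1
    (1,0)@(3, 1): e=[18,6,0] → .  [on edge]
    (2,1)@(5, 3): e=[6,18,0] → .  [on edge]
    (2,2)@(5, 5): e=[10,6,8] → X
    (3,2)@(7, 5): e=[-6,30,0] → .  [on edge]
    (2,3)@(5, 7): e=[14,-6,16] → .
    (4,3)@(9, 7): e=[-18,42,0] → .  [on edge]
    (3,4)@(7, 9): e=[2,6,16] → X
    (4,4)@(9, 9): e=[-14,30,8] → .
    (5,4)@(11, 9): e=[-30,54,0] → .  [on edge]
    (3,5)@(7, 11): e=[6,-6,24] → .
    (6,5)@(13, 11): e=[-42,66,0] → .  [on edge]
  covered (2 px):
    . . . . . . .
    . . . . . . .
    . . X . . . .
    . . . . . . .
    . . . X . . .
    . . . . . . .
    . . . . . . .
    . . . . . . .
T1:
  2·area = 28
  edge (3, 11)→(4, 4): d=(1,-7) top-left  bias=+0
  edge (4, 4)→(8, 4): d=(4,0) top-left  bias=+0
  edge (8, 4)→(3, 11): d=(-5,7) right/bottom  bias=-1
    (2,2)@(5, 5): e=[8,4,16] → X
    (3,2)@(7, 5): e=[22,4,2] → X
    (4,2)@(9, 5): e=[36,4,-12] → .
    (2,3)@(5, 7): e=[10,12,6] → X
    (3,3)@(7, 7): e=[24,12,-8] → .
    (2,4)@(5, 9): e=[12,20,-4] → .
    (1,5)@(3, 11): e=[0,28,0] → .  [on edge]
  covered (3 px):
    . . . . . . .
    . . . . . . .
    . . X X . . .
    . . X . . . .
    . . . . . . .
    . . . . . . .
    . . . . . . .
    . . . . . . .
T2:
  2·area = 12
  edge (12, 2)→(11, 13): d=(-1,11) right/bottom  bias=-1
  edge (11, 13)→(10, 12): d=(-1,-1) top-left  bias=+0
  edge (10, 12)→(12, 2): d=(2,-10) top-left  bias=+0
    (0,1)@(1, 3): e=[120,0,-108] → .  [on edge]
    (1,2)@(3, 5): e=[96,0,-84] → .  [on edge]
    (2,3)@(5, 7): e=[72,0,-60] → .  [on edge]
    (5,3)@(11, 7): e=[6,6,0] → X  [on edge]
    (6,3)@(13, 7): e=[-16,8,20] → .
    (3,4)@(7, 9): e=[48,0,-36] → .  [on edge]
    (5,4)@(11, 9): e=[4,4,4] → X
    (6,4)@(13, 9): e=[-18,6,24] → .
    (4,5)@(9, 11): e=[24,0,-12] → .  [on edge]
    (5,5)@(11, 11): e=[2,2,8] → X
    (6,5)@(13, 11): e=[-20,4,28] → .
    (5,6)@(11, 13): e=[0,0,12] → .  [on edge]
    (6,7)@(13, 15): e=[-24,0,36] → .  [on edge]
  covered (3 px):
    . . . . . . .
    . . . . . . .
    . . . . . . .
    . . . . . X .
    . . . . . X .
    . . . . . X .
    . . . . . . .
    . . . . . . .
T3:
  2·area = 16  (B↔C swapped to make it positive)
  edge (10, 10)→(10, 12): d=(0,2) right/bottom  bias=-1
  edge (10, 12)→(2, 14): d=(-8,2) right/bottom  bias=-1
  edge (2, 14)→(10, 10): d=(8,-4) top-left  bias=+0
    (4,5)@(9, 11): e=[2,10,4] → X
    (5,5)@(11, 11): e=[-2,6,12] → .
    (2,6)@(5, 13): e=[10,2,4] → X
    (3,6)@(7, 13): e=[6,-2,12] → .
    (4,6)@(9, 13): e=[2,-6,20] → .
    (2,7)@(5, 15): e=[10,-14,20] → .
  covered (2 px):
    . . . . . . .
    . . . . . . .
    . . . . . . .
    . . . . . . .
    . . . . . . .
    . . . . X . .
    . . X . . . .
    . . . . . . .

Result: "outside"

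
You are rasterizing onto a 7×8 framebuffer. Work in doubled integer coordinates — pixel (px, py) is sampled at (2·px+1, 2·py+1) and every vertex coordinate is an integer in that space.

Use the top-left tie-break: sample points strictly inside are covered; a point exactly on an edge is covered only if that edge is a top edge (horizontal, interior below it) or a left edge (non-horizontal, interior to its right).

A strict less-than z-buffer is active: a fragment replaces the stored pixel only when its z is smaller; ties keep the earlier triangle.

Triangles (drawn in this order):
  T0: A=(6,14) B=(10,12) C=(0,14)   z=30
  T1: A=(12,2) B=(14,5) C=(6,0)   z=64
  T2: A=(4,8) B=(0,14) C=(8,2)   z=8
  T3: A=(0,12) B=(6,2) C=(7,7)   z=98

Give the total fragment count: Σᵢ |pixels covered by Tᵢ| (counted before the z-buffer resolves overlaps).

T0:
  2·area = 12  (B↔C swapped to make it positive)
  edge (6, 14)→(0, 14): d=(-6,0) right/bottom  bias=-1
  edge (0, 14)→(10, 12): d=(10,-2) top-left  bias=+0
  edge (10, 12)→(6, 14): d=(-4,2) right/bottom  bias=-1
    (2,6)@(5, 13): e=[6,0,6] → █  [on edge]
    (3,6)@(7, 13): e=[6,4,2] → █
    (4,6)@(9, 13): e=[6,8,-2] → ·
    (2,7)@(5, 15): e=[-6,20,-2] → ·
    (3,7)@(7, 15): e=[-6,24,-6] → ·
  covered (2 px):
    · · · · · · ·
    · · · · · · ·
    · · · · · · ·
    · · · · · · ·
    · · · · · · ·
    · · · · · · ·
    · · █ █ · · ·
    · · · · · · ·
T1:
  2·area = 14
  edge (12, 2)→(14, 5): d=(2,3) right/bottom  bias=-1
  edge (14, 5)→(6, 0): d=(-8,-5) top-left  bias=+0
  edge (6, 0)→(12, 2): d=(6,2) right/bottom  bias=-1
    (4,0)@(9, 1): e=[7,7,0] → ·  [on edge]
    (5,1)@(11, 3): e=[5,1,8] → █
    (6,1)@(13, 3): e=[-1,11,4] → ·
    (5,2)@(11, 5): e=[9,-15,20] → ·
  covered (1 px):
    · · · · · · ·
    · · · · · █ ·
    · · · · · · ·
    · · · · · · ·
    · · · · · · ·
    · · · · · · ·
    · · · · · · ·
    · · · · · · ·
T2:
  degenerate (2·area = 0) — covers nothing
T3:
  2·area = 40
  edge (0, 12)→(6, 2): d=(6,-10) top-left  bias=+0
  edge (6, 2)→(7, 7): d=(1,5) right/bottom  bias=-1
  edge (7, 7)→(0, 12): d=(-7,5) right/bottom  bias=-1
    (2,2)@(5, 5): e=[8,8,24] → █
    (3,2)@(7, 5): e=[28,-2,14] → ·
    (1,3)@(3, 7): e=[0,20,20] → █  [on edge]
    (3,3)@(7, 7): e=[40,0,0] → ·  [on edge]
    (1,4)@(3, 9): e=[12,22,6] → █
    (2,4)@(5, 9): e=[32,12,-4] → ·
    (0,5)@(1, 11): e=[4,34,2] → █
    (1,5)@(3, 11): e=[24,24,-8] → ·
    (0,6)@(1, 13): e=[16,36,-12] → ·
  covered (5 px):
    · · · · · · ·
    · · · · · · ·
    · · █ · · · ·
    · █ █ · · · ·
    · █ · · · · ·
    █ · · · · · ·
    · · · · · · ·
    · · · · · · ·

Result: 8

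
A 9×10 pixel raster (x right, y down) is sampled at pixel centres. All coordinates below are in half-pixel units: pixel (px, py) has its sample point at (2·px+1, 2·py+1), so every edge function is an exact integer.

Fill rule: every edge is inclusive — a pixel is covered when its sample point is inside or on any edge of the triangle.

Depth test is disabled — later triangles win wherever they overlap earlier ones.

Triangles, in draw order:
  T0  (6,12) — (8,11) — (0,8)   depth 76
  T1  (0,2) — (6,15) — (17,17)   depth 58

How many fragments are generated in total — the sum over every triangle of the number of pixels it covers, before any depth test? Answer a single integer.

T0:
  2·area = 14  (B↔C swapped to make it positive)
  edge (6, 12)→(0, 8): d=(-6,-4) inclusive
  edge (0, 8)→(8, 11): d=(8,3) inclusive
  edge (8, 11)→(6, 12): d=(-2,1) inclusive
    (2,5)@(5, 11): e=[2,9,3] → X
    (3,5)@(7, 11): e=[10,3,1] → X
    (4,5)@(9, 11): e=[18,-3,-1] → .
    (2,6)@(5, 13): e=[-10,25,-1] → .
    (3,6)@(7, 13): e=[-2,19,-3] → .
  covered (2 px):
    . . . . . . . . .
    . . . . . . . . .
    . . . . . . . . .
    . . . . . . . . .
    . . . . . . . . .
    . . X X . . . . .
    . . . . . . . . .
    . . . . . . . . .
    . . . . . . . . .
    . . . . . . . . .
T1:
  2·area = 131  (B↔C swapped to make it positive)
  edge (0, 2)→(17, 17): d=(17,15) inclusive
  edge (17, 17)→(6, 15): d=(-11,-2) inclusive
  edge (6, 15)→(0, 2): d=(-6,-13) inclusive
    (0,1)@(1, 3): e=[2,122,7] → X
    (1,1)@(3, 3): e=[-28,126,33] → .
    (0,2)@(1, 5): e=[36,100,-5] → .
    (1,2)@(3, 5): e=[6,104,21] → X
    (2,2)@(5, 5): e=[-24,108,47] → .
    (1,3)@(3, 7): e=[40,82,9] → X
    (2,3)@(5, 7): e=[10,86,35] → X
    (3,3)@(7, 7): e=[-20,90,61] → .
    (1,4)@(3, 9): e=[74,60,-3] → .
    (2,4)@(5, 9): e=[44,64,23] → X
    (3,4)@(7, 9): e=[14,68,49] → X
    (4,4)@(9, 9): e=[-16,72,75] → .
    (8,8)@(17, 17): e=[0,0,131] → X  [on edge]
  covered (17 px):
    . . . . . . . . .
    X . . . . . . . .
    . X . . . . . . .
    . X X . . . . . .
    . . X X . . . . .
    . . X X X . . . .
    . . . X X X . . .
    . . . X X X X . .
    . . . . . . . . X
    . . . . . . . . .

Answer: 19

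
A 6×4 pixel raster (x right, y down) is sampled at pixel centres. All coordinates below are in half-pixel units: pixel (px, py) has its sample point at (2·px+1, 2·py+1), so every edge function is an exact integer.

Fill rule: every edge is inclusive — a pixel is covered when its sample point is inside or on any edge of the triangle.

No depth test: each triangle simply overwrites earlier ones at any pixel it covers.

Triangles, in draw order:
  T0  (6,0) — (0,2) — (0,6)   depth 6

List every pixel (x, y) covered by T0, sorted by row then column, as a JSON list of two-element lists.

T0:
  2·area = 24  (B↔C swapped to make it positive)
  edge (6, 0)→(0, 6): d=(-6,6) inclusive
  edge (0, 6)→(0, 2): d=(0,-4) inclusive
  edge (0, 2)→(6, 0): d=(6,-2) inclusive
    (1,0)@(3, 1): e=[12,12,0] → #  [on edge]
    (2,0)@(5, 1): e=[0,20,4] → #  [on edge]
    (3,0)@(7, 1): e=[-12,28,8] → ·
    (0,1)@(1, 3): e=[12,4,8] → #
    (1,1)@(3, 3): e=[0,12,12] → #  [on edge]
    (2,1)@(5, 3): e=[-12,20,16] → ·
    (0,2)@(1, 5): e=[0,4,20] → #  [on edge]
    (1,2)@(3, 5): e=[-12,12,24] → ·
    (0,3)@(1, 7): e=[-12,4,32] → ·
  covered (5 px):
    · # # · · ·
    # # · · · ·
    # · · · · ·
    · · · · · ·

Answer: [[1,0],[2,0],[0,1],[1,1],[0,2]]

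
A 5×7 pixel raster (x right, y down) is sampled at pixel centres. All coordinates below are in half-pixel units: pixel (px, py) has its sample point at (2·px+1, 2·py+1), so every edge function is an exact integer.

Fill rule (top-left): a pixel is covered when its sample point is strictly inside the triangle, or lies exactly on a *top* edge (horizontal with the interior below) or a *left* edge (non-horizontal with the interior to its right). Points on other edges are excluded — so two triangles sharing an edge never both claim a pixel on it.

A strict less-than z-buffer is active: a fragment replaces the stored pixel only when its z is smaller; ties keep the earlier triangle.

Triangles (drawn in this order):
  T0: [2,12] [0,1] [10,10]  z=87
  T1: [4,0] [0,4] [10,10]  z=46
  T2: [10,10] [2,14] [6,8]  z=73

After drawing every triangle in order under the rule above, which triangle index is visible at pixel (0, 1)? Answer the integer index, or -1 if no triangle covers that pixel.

T0:
  2·area = 92
  edge (2, 12)→(0, 1): d=(-2,-11) top-left  bias=+0
  edge (0, 1)→(10, 10): d=(10,9) right/bottom  bias=-1
  edge (10, 10)→(2, 12): d=(-8,2) right/bottom  bias=-1
    (0,1)@(1, 3): e=[7,11,74] → █
    (1,1)@(3, 3): e=[29,-7,70] → ·
    (0,2)@(1, 5): e=[3,31,58] → █
    (1,2)@(3, 5): e=[25,13,54] → █
    (2,2)@(5, 5): e=[47,-5,50] → ·
    (0,3)@(1, 7): e=[-1,51,42] → ·
    (1,3)@(3, 7): e=[21,33,38] → █
    (2,3)@(5, 7): e=[43,15,34] → █
    (3,3)@(7, 7): e=[65,-3,30] → ·
    (1,4)@(3, 9): e=[17,53,22] → █
    (3,4)@(7, 9): e=[61,17,14] → █
    (4,4)@(9, 9): e=[83,-1,10] → ·
  covered (10 px):
    · · · · ·
    █ · · · ·
    █ █ · · ·
    · █ █ · ·
    · █ █ █ ·
    · █ █ · ·
    · · · · ·
T1:
  2·area = 64  (B↔C swapped to make it positive)
  edge (4, 0)→(10, 10): d=(6,10) right/bottom  bias=-1
  edge (10, 10)→(0, 4): d=(-10,-6) top-left  bias=+0
  edge (0, 4)→(4, 0): d=(4,-4) top-left  bias=+0
    (1,0)@(3, 1): e=[16,48,0] → █  [on edge]
    (2,0)@(5, 1): e=[-4,60,8] → ·
    (0,1)@(1, 3): e=[48,16,0] → █  [on edge]
    (2,1)@(5, 3): e=[8,40,16] → █
    (3,1)@(7, 3): e=[-12,52,24] → ·
    (0,2)@(1, 5): e=[60,-4,8] → ·
    (1,2)@(3, 5): e=[40,8,16] → █
    (3,2)@(7, 5): e=[0,32,32] → ·  [on edge]
    (1,3)@(3, 7): e=[52,-12,24] → ·
    (2,3)@(5, 7): e=[32,0,32] → █  [on edge]
    (3,3)@(7, 7): e=[12,12,40] → █
    (4,3)@(9, 7): e=[-8,24,48] → ·
  covered (9 px):
    · █ · · ·
    █ █ █ · ·
    · █ █ · ·
    · · █ █ ·
    · · · · █
    · · · · ·
    · · · · ·
T2:
  2·area = 32
  edge (10, 10)→(2, 14): d=(-8,4) right/bottom  bias=-1
  edge (2, 14)→(6, 8): d=(4,-6) top-left  bias=+0
  edge (6, 8)→(10, 10): d=(4,2) right/bottom  bias=-1
    (3,4)@(7, 9): e=[20,10,2] → █
    (4,4)@(9, 9): e=[12,22,-2] → ·
    (2,5)@(5, 11): e=[12,6,14] → █
    (4,5)@(9, 11): e=[-4,30,6] → ·
    (1,6)@(3, 13): e=[4,2,26] → █
    (2,6)@(5, 13): e=[-4,14,22] → ·
    (3,6)@(7, 13): e=[-12,26,18] → ·
  covered (4 px):
    · · · · ·
    · · · · ·
    · · · · ·
    · · · · ·
    · · · █ ·
    · · █ █ ·
    · █ · · ·

Z-buffer (winner per pixel, '.' = empty):
  . 1 . . .
  1 1 1 . .
  0 1 1 . .
  . 0 1 1 .
  . 0 0 2 1
  . 0 2 2 .
  . 2 . . .

Answer: 1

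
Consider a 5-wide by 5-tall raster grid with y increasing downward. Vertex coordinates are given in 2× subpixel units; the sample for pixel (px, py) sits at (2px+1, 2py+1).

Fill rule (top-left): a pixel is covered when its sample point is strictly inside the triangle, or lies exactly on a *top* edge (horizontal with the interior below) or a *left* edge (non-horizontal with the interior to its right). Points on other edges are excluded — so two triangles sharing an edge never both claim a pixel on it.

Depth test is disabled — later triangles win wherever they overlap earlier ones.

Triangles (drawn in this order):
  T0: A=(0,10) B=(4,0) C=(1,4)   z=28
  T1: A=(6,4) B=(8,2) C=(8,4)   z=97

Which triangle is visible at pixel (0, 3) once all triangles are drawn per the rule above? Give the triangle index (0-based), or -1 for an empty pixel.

T0:
  2·area = 14  (B↔C swapped to make it positive)
  edge (0, 10)→(1, 4): d=(1,-6) top-left  bias=+0
  edge (1, 4)→(4, 0): d=(3,-4) top-left  bias=+0
  edge (4, 0)→(0, 10): d=(-4,10) right/bottom  bias=-1
    (0,2)@(1, 5): e=[1,3,10] → X
    (1,2)@(3, 5): e=[13,11,-10] → .
    (0,3)@(1, 7): e=[3,9,2] → X
    (1,3)@(3, 7): e=[15,17,-18] → .
    (0,4)@(1, 9): e=[5,15,-6] → .
  covered (2 px):
    . . . . .
    . . . . .
    X . . . .
    X . . . .
    . . . . .
T1:
  2·area = 4
  edge (6, 4)→(8, 2): d=(2,-2) top-left  bias=+0
  edge (8, 2)→(8, 4): d=(0,2) right/bottom  bias=-1
  edge (8, 4)→(6, 4): d=(-2,0) right/bottom  bias=-1
    (4,0)@(9, 1): e=[0,-2,6] → .  [on edge]
    (3,1)@(7, 3): e=[0,2,2] → X  [on edge]
    (4,1)@(9, 3): e=[4,-2,2] → .
    (2,2)@(5, 5): e=[0,6,-2] → .  [on edge]
    (3,2)@(7, 5): e=[4,2,-2] → .
    (1,3)@(3, 7): e=[0,10,-6] → .  [on edge]
    (0,4)@(1, 9): e=[0,14,-10] → .  [on edge]
  covered (1 px):
    . . . . .
    . . . X .
    . . . . .
    . . . . .
    . . . . .

Z-buffer (winner per pixel, '.' = empty):
  . . . . .
  . . . 1 .
  0 . . . .
  0 . . . .
  . . . . .

Answer: 0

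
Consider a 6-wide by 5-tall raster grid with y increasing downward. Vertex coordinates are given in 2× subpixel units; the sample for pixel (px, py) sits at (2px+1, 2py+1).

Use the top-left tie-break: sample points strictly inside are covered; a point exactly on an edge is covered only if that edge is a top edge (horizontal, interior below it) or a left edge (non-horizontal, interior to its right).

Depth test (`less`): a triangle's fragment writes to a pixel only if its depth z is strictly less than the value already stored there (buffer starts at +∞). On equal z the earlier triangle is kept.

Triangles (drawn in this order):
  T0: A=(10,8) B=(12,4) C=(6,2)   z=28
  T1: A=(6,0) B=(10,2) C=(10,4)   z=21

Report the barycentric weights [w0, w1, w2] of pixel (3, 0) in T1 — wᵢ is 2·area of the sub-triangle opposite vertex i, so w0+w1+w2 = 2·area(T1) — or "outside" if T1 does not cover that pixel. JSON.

T0:
  2·area = 28  (B↔C swapped to make it positive)
  edge (10, 8)→(6, 2): d=(-4,-6) top-left  bias=+0
  edge (6, 2)→(12, 4): d=(6,2) right/bottom  bias=-1
  edge (12, 4)→(10, 8): d=(-2,4) right/bottom  bias=-1
    (1,0)@(3, 1): e=[-14,0,42] → .  [on edge]
    (3,1)@(7, 3): e=[2,4,22] → X
    (4,1)@(9, 3): e=[14,0,14] → .  [on edge]
    (3,2)@(7, 5): e=[-6,16,18] → .
    (4,2)@(9, 5): e=[6,12,10] → X
    (5,2)@(11, 5): e=[18,8,2] → X
    (4,3)@(9, 7): e=[-2,24,6] → .
    (5,3)@(11, 7): e=[10,20,-2] → .
  covered (3 px):
    . . . . . .
    . . . X . .
    . . . . X X
    . . . . . .
    . . . . . .
T1:
  2·area = 8
  edge (6, 0)→(10, 2): d=(4,2) right/bottom  bias=-1
  edge (10, 2)→(10, 4): d=(0,2) right/bottom  bias=-1
  edge (10, 4)→(6, 0): d=(-4,-4) top-left  bias=+0
    (3,0)@(7, 1): e=[2,6,0] → X  [on edge]
    (4,0)@(9, 1): e=[-2,2,8] → .
    (3,1)@(7, 3): e=[10,6,-8] → .
    (4,1)@(9, 3): e=[6,2,0] → X  [on edge]
    (5,1)@(11, 3): e=[2,-2,8] → .
    (4,2)@(9, 5): e=[14,2,-8] → .
    (5,2)@(11, 5): e=[10,-2,0] → .  [on edge]
  covered (2 px):
    . . . X . .
    . . . . X .
    . . . . . .
    . . . . . .
    . . . . . .

Answer: [6,0,2]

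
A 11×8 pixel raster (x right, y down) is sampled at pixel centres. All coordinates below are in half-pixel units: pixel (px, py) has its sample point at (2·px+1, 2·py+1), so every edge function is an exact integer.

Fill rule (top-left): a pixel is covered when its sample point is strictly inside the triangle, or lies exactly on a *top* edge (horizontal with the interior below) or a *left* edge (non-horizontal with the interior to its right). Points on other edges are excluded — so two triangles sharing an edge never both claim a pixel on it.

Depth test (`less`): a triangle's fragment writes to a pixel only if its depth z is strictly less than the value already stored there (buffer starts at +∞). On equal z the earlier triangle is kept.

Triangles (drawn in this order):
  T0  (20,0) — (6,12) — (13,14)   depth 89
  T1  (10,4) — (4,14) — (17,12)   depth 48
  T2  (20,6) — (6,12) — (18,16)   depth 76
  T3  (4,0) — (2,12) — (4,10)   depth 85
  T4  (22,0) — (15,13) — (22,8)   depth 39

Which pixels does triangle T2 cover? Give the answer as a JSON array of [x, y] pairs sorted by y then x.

T0:
  2·area = 112  (B↔C swapped to make it positive)
  edge (20, 0)→(13, 14): d=(-7,14) right/bottom  bias=-1
  edge (13, 14)→(6, 12): d=(-7,-2) top-left  bias=+0
  edge (6, 12)→(20, 0): d=(14,-12) top-left  bias=+0
    (9,0)@(19, 1): e=[7,103,2] → █
    (10,0)@(21, 1): e=[-21,107,26] → ·
    (8,1)@(17, 3): e=[21,85,6] → █
    (9,1)@(19, 3): e=[-7,89,30] → ·
    (7,2)@(15, 5): e=[35,67,10] → █
    (9,2)@(19, 5): e=[-21,75,58] → ·
    (6,3)@(13, 7): e=[49,49,14] → █
    (8,3)@(17, 7): e=[-7,57,62] → ·
    (5,4)@(11, 9): e=[63,31,18] → █
    (8,4)@(17, 9): e=[-21,43,90] → ·
    (4,5)@(9, 11): e=[77,13,22] → █
    (7,5)@(15, 11): e=[-7,25,94] → ·
  covered (14 px):
    · · · · · · · · · █ ·
    · · · · · · · · █ · ·
    · · · · · · · █ █ · ·
    · · · · · · █ █ · · ·
    · · · · · █ █ █ · · ·
    · · · · █ █ █ · · · ·
    · · · · · █ █ · · · ·
    · · · · · · · · · · ·
T1:
  2·area = 118  (B↔C swapped to make it positive)
  edge (10, 4)→(17, 12): d=(7,8) right/bottom  bias=-1
  edge (17, 12)→(4, 14): d=(-13,2) right/bottom  bias=-1
  edge (4, 14)→(10, 4): d=(6,-10) top-left  bias=+0
    (4,3)@(9, 7): e=[29,81,8] → █
    (5,3)@(11, 7): e=[13,77,28] → █
    (6,3)@(13, 7): e=[-3,73,48] → ·
    (3,4)@(7, 9): e=[59,59,0] → █  [on edge]
    (6,4)@(13, 9): e=[11,47,60] → █
    (7,4)@(15, 9): e=[-5,43,80] → ·
    (3,5)@(7, 11): e=[73,33,12] → █
    (7,5)@(15, 11): e=[9,17,92] → █
    (8,5)@(17, 11): e=[-7,13,112] → ·
    (2,6)@(5, 13): e=[103,11,4] → █
    (5,6)@(11, 13): e=[55,-1,64] → ·
    (6,6)@(13, 13): e=[39,-5,84] → ·
  covered (14 px):
    · · · · · · · · · · ·
    · · · · · · · · · · ·
    · · · · · · · · · · ·
    · · · · █ █ · · · · ·
    · · · █ █ █ █ · · · ·
    · · · █ █ █ █ █ · · ·
    · · █ █ █ · · · · · ·
    · · · · · · · · · · ·
T2:
  2·area = 128  (B↔C swapped to make it positive)
  edge (20, 6)→(18, 16): d=(-2,10) right/bottom  bias=-1
  edge (18, 16)→(6, 12): d=(-12,-4) top-left  bias=+0
  edge (6, 12)→(20, 6): d=(14,-6) top-left  bias=+0
    (10,0)@(21, 1): e=[0,192,-64] → ·  [on edge]
    (9,3)@(19, 7): e=[8,112,8] → █
    (10,3)@(21, 7): e=[-12,120,20] → ·
    (6,4)@(13, 9): e=[64,64,0] → █  [on edge]
    (7,4)@(15, 9): e=[44,72,12] → █
    (8,4)@(17, 9): e=[24,80,24] → █
    (10,4)@(21, 9): e=[-16,96,48] → ·
    (1,5)@(3, 11): e=[160,0,-32] → ·  [on edge]
    (4,5)@(9, 11): e=[100,24,4] → █
    (5,5)@(11, 11): e=[80,32,16] → █
    (9,5)@(19, 11): e=[0,64,64] → ·  [on edge]
    (4,6)@(9, 13): e=[96,0,32] → █  [on edge]
    (7,7)@(15, 15): e=[32,0,96] → █  [on edge]
  covered (17 px):
    · · · · · · · · · · ·
    · · · · · · · · · · ·
    · · · · · · · · · · ·
    · · · · · · · · · █ ·
    · · · · · · █ █ █ █ ·
    · · · · █ █ █ █ █ · ·
    · · · · █ █ █ █ █ · ·
    · · · · · · · █ █ · ·
T3:
  2·area = 20  (B↔C swapped to make it positive)
  edge (4, 0)→(4, 10): d=(0,10) right/bottom  bias=-1
  edge (4, 10)→(2, 12): d=(-2,2) right/bottom  bias=-1
  edge (2, 12)→(4, 0): d=(2,-12) top-left  bias=+0
    (6,0)@(13, 1): e=[-90,0,110] → ·  [on edge]
    (5,1)@(11, 3): e=[-70,0,90] → ·  [on edge]
    (4,2)@(9, 5): e=[-50,0,70] → ·  [on edge]
    (1,3)@(3, 7): e=[10,8,2] → █
    (2,3)@(5, 7): e=[-10,4,26] → ·
    (3,3)@(7, 7): e=[-30,0,50] → ·  [on edge]
    (1,4)@(3, 9): e=[10,4,6] → █
    (2,4)@(5, 9): e=[-10,0,30] → ·  [on edge]
    (1,5)@(3, 11): e=[10,0,10] → ·  [on edge]
    (0,6)@(1, 13): e=[30,0,-10] → ·  [on edge]
  covered (2 px):
    · · · · · · · · · · ·
    · · · · · · · · · · ·
    · · · · · · · · · · ·
    · █ · · · · · · · · ·
    · █ · · · · · · · · ·
    · · · · · · · · · · ·
    · · · · · · · · · · ·
    · · · · · · · · · · ·
T4:
  2·area = 56  (B↔C swapped to make it positive)
  edge (22, 0)→(22, 8): d=(0,8) right/bottom  bias=-1
  edge (22, 8)→(15, 13): d=(-7,5) right/bottom  bias=-1
  edge (15, 13)→(22, 0): d=(7,-13) top-left  bias=+0
    (10,1)@(21, 3): e=[8,40,8] → █
    (10,2)@(21, 5): e=[8,26,22] → █
    (9,3)@(19, 7): e=[24,22,10] → █
    (9,4)@(19, 9): e=[24,8,24] → █
    (10,4)@(21, 9): e=[8,-2,50] → ·
    (8,5)@(17, 11): e=[40,4,12] → █
    (9,5)@(19, 11): e=[24,-6,38] → ·
    (7,6)@(15, 13): e=[56,0,0] → ·  [on edge]
    (8,6)@(17, 13): e=[40,-10,26] → ·
  covered (6 px):
    · · · · · · · · · · ·
    · · · · · · · · · · █
    · · · · · · · · · · █
    · · · · · · · · · █ █
    · · · · · · · · · █ ·
    · · · · · · · · █ · ·
    · · · · · · · · · · ·
    · · · · · · · · · · ·

Result: [[9,3],[6,4],[7,4],[8,4],[9,4],[4,5],[5,5],[6,5],[7,5],[8,5],[4,6],[5,6],[6,6],[7,6],[8,6],[7,7],[8,7]]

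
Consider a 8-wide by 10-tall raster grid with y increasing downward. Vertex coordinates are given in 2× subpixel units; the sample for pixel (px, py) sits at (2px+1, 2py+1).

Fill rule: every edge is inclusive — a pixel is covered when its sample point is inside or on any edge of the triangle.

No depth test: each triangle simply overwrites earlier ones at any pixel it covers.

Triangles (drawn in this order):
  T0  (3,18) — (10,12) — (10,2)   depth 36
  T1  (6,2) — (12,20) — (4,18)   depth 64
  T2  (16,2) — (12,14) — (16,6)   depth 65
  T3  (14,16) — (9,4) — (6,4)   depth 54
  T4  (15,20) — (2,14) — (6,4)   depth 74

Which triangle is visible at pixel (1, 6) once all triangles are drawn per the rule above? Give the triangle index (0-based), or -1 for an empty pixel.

T0:
  2·area = 70  (B↔C swapped to make it positive)
  edge (3, 18)→(10, 2): d=(7,-16) inclusive
  edge (10, 2)→(10, 12): d=(0,10) inclusive
  edge (10, 12)→(3, 18): d=(-7,6) inclusive
    (4,2)@(9, 5): e=[5,10,55] → X
    (5,2)@(11, 5): e=[37,-10,43] → .
    (4,3)@(9, 7): e=[19,10,41] → X
    (5,3)@(11, 7): e=[51,-10,29] → .
    (3,4)@(7, 9): e=[1,30,39] → X
    (5,4)@(11, 9): e=[65,-10,15] → .
    (3,5)@(7, 11): e=[15,30,25] → X
    (5,5)@(11, 11): e=[79,-10,1] → .
    (3,6)@(7, 13): e=[29,30,11] → X
    (4,6)@(9, 13): e=[61,10,-1] → .
    (2,7)@(5, 15): e=[11,50,9] → X
    (3,7)@(7, 15): e=[43,30,-3] → .
  covered (8 px):
    . . . . . . . .
    . . . . . . . .
    . . . . X . . .
    . . . . X . . .
    . . . X X . . .
    . . . X X . . .
    . . . X . . . .
    . . X . . . . .
    . . . . . . . .
    . . . . . . . .
T1:
  2·area = 132
  edge (6, 2)→(12, 20): d=(6,18) inclusive
  edge (12, 20)→(4, 18): d=(-8,-2) inclusive
  edge (4, 18)→(6, 2): d=(2,-16) inclusive
    (3,2)@(7, 5): e=[0,110,22] → X  [on edge]
    (4,2)@(9, 5): e=[-36,114,54] → .
    (3,3)@(7, 7): e=[12,94,26] → X
    (4,3)@(9, 7): e=[-24,98,58] → .
    (3,4)@(7, 9): e=[24,78,30] → X
    (4,4)@(9, 9): e=[-12,82,62] → .
    (2,5)@(5, 11): e=[72,58,2] → X
    (4,5)@(9, 11): e=[0,66,66] → X  [on edge]
    (5,5)@(11, 11): e=[-36,70,98] → .
    (2,6)@(5, 13): e=[84,42,6] → X
    (5,6)@(11, 13): e=[-24,54,102] → .
    (2,7)@(5, 15): e=[96,26,10] → X
    (5,8)@(11, 17): e=[0,22,110] → X  [on edge]
  covered (18 px):
    . . . . . . . .
    . . . . . . . .
    . . . X . . . .
    . . . X . . . .
    . . . X . . . .
    . . X X X . . .
    . . X X X . . .
    . . X X X . . .
    . . X X X X . .
    . . . . X X . .
T2:
  2·area = 16  (B↔C swapped to make it positive)
  edge (16, 2)→(16, 6): d=(0,4) inclusive
  edge (16, 6)→(12, 14): d=(-4,8) inclusive
  edge (12, 14)→(16, 2): d=(4,-12) inclusive
    (7,2)@(15, 5): e=[4,12,0] → X  [on edge]
    (7,3)@(15, 7): e=[4,4,8] → X
    (7,4)@(15, 9): e=[4,-4,16] → .
    (6,5)@(13, 11): e=[12,4,0] → X  [on edge]
    (7,5)@(15, 11): e=[4,-12,24] → .
    (6,6)@(13, 13): e=[12,-4,8] → .
    (5,8)@(11, 17): e=[20,-4,0] → .  [on edge]
  covered (3 px):
    . . . . . . . .
    . . . . . . . .
    . . . . . . . X
    . . . . . . . X
    . . . . . . . .
    . . . . . . X .
    . . . . . . . .
    . . . . . . . .
    . . . . . . . .
    . . . . . . . .
T3:
  2·area = 36  (B↔C swapped to make it positive)
  edge (14, 16)→(6, 4): d=(-8,-12) inclusive
  edge (6, 4)→(9, 4): d=(3,0) inclusive
  edge (9, 4)→(14, 16): d=(5,12) inclusive
    (3,2)@(7, 5): e=[4,3,29] → X
    (4,2)@(9, 5): e=[28,3,5] → X
    (5,2)@(11, 5): e=[52,3,-19] → .
    (3,3)@(7, 7): e=[-12,9,39] → .
    (4,3)@(9, 7): e=[12,9,15] → X
    (5,3)@(11, 7): e=[36,9,-9] → .
    (4,4)@(9, 9): e=[-4,15,25] → .
    (5,4)@(11, 9): e=[20,15,1] → X
    (6,4)@(13, 9): e=[44,15,-23] → .
    (5,5)@(11, 11): e=[4,21,11] → X
    (6,5)@(13, 11): e=[28,21,-13] → .
    (5,6)@(11, 13): e=[-12,27,21] → .
  covered (5 px):
    . . . . . . . .
    . . . . . . . .
    . . . X X . . .
    . . . . X . . .
    . . . . . X . .
    . . . . . X . .
    . . . . . . . .
    . . . . . . . .
    . . . . . . . .
    . . . . . . . .
T4:
  2·area = 154
  edge (15, 20)→(2, 14): d=(-13,-6) inclusive
  edge (2, 14)→(6, 4): d=(4,-10) inclusive
  edge (6, 4)→(15, 20): d=(9,16) inclusive
    (2,3)@(5, 7): e=[109,2,43] → X
    (3,3)@(7, 7): e=[121,22,11] → X
    (4,3)@(9, 7): e=[133,42,-21] → .
    (2,4)@(5, 9): e=[83,10,61] → X
    (4,4)@(9, 9): e=[107,50,-3] → .
    (2,5)@(5, 11): e=[57,18,79] → X
    (4,5)@(9, 11): e=[81,58,15] → X
    (5,5)@(11, 11): e=[93,78,-17] → .
    (1,6)@(3, 13): e=[19,6,129] → X
    (5,6)@(11, 13): e=[67,86,1] → X
    (6,6)@(13, 13): e=[79,106,-31] → .
    (1,7)@(3, 15): e=[-7,14,147] → .
  covered (20 px):
    . . . . . . . .
    . . . . . . . .
    . . . . . . . .
    . . X X . . . .
    . . X X . . . .
    . . X X X . . .
    . X X X X X . .
    . . X X X X . .
    . . . . X X X .
    . . . . . . X .

Z-buffer (winner per pixel, '.' = empty):
  . . . . . . . .
  . . . . . . . .
  . . . 3 3 . . 2
  . . 4 4 3 . . 2
  . . 4 4 0 3 . .
  . . 4 4 4 3 2 .
  . 4 4 4 4 4 . .
  . . 4 4 4 4 . .
  . . 1 1 4 4 4 .
  . . . . 1 1 4 .

Result: 4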